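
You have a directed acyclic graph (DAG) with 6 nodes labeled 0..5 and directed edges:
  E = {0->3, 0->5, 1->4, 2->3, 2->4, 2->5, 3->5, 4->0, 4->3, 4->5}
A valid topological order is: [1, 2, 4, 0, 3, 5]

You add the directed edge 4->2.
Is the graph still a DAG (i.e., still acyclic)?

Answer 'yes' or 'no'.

Answer: no

Derivation:
Given toposort: [1, 2, 4, 0, 3, 5]
Position of 4: index 2; position of 2: index 1
New edge 4->2: backward (u after v in old order)
Backward edge: old toposort is now invalid. Check if this creates a cycle.
Does 2 already reach 4? Reachable from 2: [0, 2, 3, 4, 5]. YES -> cycle!
Still a DAG? no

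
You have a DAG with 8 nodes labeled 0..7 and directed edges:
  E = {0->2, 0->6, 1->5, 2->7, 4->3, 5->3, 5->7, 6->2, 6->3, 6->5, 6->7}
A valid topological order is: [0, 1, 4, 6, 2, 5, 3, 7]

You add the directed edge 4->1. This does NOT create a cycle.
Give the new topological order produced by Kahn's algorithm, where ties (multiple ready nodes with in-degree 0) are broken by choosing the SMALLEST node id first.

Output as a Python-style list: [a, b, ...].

Old toposort: [0, 1, 4, 6, 2, 5, 3, 7]
Added edge: 4->1
Position of 4 (2) > position of 1 (1). Must reorder: 4 must now come before 1.
Run Kahn's algorithm (break ties by smallest node id):
  initial in-degrees: [0, 1, 2, 3, 0, 2, 1, 3]
  ready (indeg=0): [0, 4]
  pop 0: indeg[2]->1; indeg[6]->0 | ready=[4, 6] | order so far=[0]
  pop 4: indeg[1]->0; indeg[3]->2 | ready=[1, 6] | order so far=[0, 4]
  pop 1: indeg[5]->1 | ready=[6] | order so far=[0, 4, 1]
  pop 6: indeg[2]->0; indeg[3]->1; indeg[5]->0; indeg[7]->2 | ready=[2, 5] | order so far=[0, 4, 1, 6]
  pop 2: indeg[7]->1 | ready=[5] | order so far=[0, 4, 1, 6, 2]
  pop 5: indeg[3]->0; indeg[7]->0 | ready=[3, 7] | order so far=[0, 4, 1, 6, 2, 5]
  pop 3: no out-edges | ready=[7] | order so far=[0, 4, 1, 6, 2, 5, 3]
  pop 7: no out-edges | ready=[] | order so far=[0, 4, 1, 6, 2, 5, 3, 7]
  Result: [0, 4, 1, 6, 2, 5, 3, 7]

Answer: [0, 4, 1, 6, 2, 5, 3, 7]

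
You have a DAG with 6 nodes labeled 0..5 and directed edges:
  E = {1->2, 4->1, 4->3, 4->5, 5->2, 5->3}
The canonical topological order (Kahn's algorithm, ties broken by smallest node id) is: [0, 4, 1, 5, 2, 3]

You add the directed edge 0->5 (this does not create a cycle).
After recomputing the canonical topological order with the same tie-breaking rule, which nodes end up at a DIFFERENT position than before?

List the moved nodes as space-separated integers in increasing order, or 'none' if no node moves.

Answer: none

Derivation:
Old toposort: [0, 4, 1, 5, 2, 3]
Added edge 0->5
Recompute Kahn (smallest-id tiebreak):
  initial in-degrees: [0, 1, 2, 2, 0, 2]
  ready (indeg=0): [0, 4]
  pop 0: indeg[5]->1 | ready=[4] | order so far=[0]
  pop 4: indeg[1]->0; indeg[3]->1; indeg[5]->0 | ready=[1, 5] | order so far=[0, 4]
  pop 1: indeg[2]->1 | ready=[5] | order so far=[0, 4, 1]
  pop 5: indeg[2]->0; indeg[3]->0 | ready=[2, 3] | order so far=[0, 4, 1, 5]
  pop 2: no out-edges | ready=[3] | order so far=[0, 4, 1, 5, 2]
  pop 3: no out-edges | ready=[] | order so far=[0, 4, 1, 5, 2, 3]
New canonical toposort: [0, 4, 1, 5, 2, 3]
Compare positions:
  Node 0: index 0 -> 0 (same)
  Node 1: index 2 -> 2 (same)
  Node 2: index 4 -> 4 (same)
  Node 3: index 5 -> 5 (same)
  Node 4: index 1 -> 1 (same)
  Node 5: index 3 -> 3 (same)
Nodes that changed position: none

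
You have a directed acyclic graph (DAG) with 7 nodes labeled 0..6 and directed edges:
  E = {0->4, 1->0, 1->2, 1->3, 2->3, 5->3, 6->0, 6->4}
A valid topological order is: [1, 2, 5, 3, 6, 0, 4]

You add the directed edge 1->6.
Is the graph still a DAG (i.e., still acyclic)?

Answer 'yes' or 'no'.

Answer: yes

Derivation:
Given toposort: [1, 2, 5, 3, 6, 0, 4]
Position of 1: index 0; position of 6: index 4
New edge 1->6: forward
Forward edge: respects the existing order. Still a DAG, same toposort still valid.
Still a DAG? yes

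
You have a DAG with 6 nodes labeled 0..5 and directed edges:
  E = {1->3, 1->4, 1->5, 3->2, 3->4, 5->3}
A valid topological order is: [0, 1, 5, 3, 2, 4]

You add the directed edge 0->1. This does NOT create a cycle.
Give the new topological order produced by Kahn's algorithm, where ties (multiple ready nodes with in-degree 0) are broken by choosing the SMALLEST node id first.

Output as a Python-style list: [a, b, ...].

Answer: [0, 1, 5, 3, 2, 4]

Derivation:
Old toposort: [0, 1, 5, 3, 2, 4]
Added edge: 0->1
Position of 0 (0) < position of 1 (1). Old order still valid.
Run Kahn's algorithm (break ties by smallest node id):
  initial in-degrees: [0, 1, 1, 2, 2, 1]
  ready (indeg=0): [0]
  pop 0: indeg[1]->0 | ready=[1] | order so far=[0]
  pop 1: indeg[3]->1; indeg[4]->1; indeg[5]->0 | ready=[5] | order so far=[0, 1]
  pop 5: indeg[3]->0 | ready=[3] | order so far=[0, 1, 5]
  pop 3: indeg[2]->0; indeg[4]->0 | ready=[2, 4] | order so far=[0, 1, 5, 3]
  pop 2: no out-edges | ready=[4] | order so far=[0, 1, 5, 3, 2]
  pop 4: no out-edges | ready=[] | order so far=[0, 1, 5, 3, 2, 4]
  Result: [0, 1, 5, 3, 2, 4]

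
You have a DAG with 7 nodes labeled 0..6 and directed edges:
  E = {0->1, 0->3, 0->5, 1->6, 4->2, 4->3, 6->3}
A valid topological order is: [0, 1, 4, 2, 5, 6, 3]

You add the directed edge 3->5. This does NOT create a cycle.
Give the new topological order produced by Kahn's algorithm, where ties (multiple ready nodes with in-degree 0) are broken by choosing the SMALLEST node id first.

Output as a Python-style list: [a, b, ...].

Answer: [0, 1, 4, 2, 6, 3, 5]

Derivation:
Old toposort: [0, 1, 4, 2, 5, 6, 3]
Added edge: 3->5
Position of 3 (6) > position of 5 (4). Must reorder: 3 must now come before 5.
Run Kahn's algorithm (break ties by smallest node id):
  initial in-degrees: [0, 1, 1, 3, 0, 2, 1]
  ready (indeg=0): [0, 4]
  pop 0: indeg[1]->0; indeg[3]->2; indeg[5]->1 | ready=[1, 4] | order so far=[0]
  pop 1: indeg[6]->0 | ready=[4, 6] | order so far=[0, 1]
  pop 4: indeg[2]->0; indeg[3]->1 | ready=[2, 6] | order so far=[0, 1, 4]
  pop 2: no out-edges | ready=[6] | order so far=[0, 1, 4, 2]
  pop 6: indeg[3]->0 | ready=[3] | order so far=[0, 1, 4, 2, 6]
  pop 3: indeg[5]->0 | ready=[5] | order so far=[0, 1, 4, 2, 6, 3]
  pop 5: no out-edges | ready=[] | order so far=[0, 1, 4, 2, 6, 3, 5]
  Result: [0, 1, 4, 2, 6, 3, 5]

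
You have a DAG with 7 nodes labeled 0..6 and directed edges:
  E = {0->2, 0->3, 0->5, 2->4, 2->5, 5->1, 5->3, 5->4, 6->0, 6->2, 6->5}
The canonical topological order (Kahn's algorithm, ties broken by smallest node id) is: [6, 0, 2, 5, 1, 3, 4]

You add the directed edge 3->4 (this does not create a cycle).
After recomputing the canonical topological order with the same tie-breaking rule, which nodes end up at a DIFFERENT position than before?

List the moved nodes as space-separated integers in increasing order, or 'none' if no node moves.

Old toposort: [6, 0, 2, 5, 1, 3, 4]
Added edge 3->4
Recompute Kahn (smallest-id tiebreak):
  initial in-degrees: [1, 1, 2, 2, 3, 3, 0]
  ready (indeg=0): [6]
  pop 6: indeg[0]->0; indeg[2]->1; indeg[5]->2 | ready=[0] | order so far=[6]
  pop 0: indeg[2]->0; indeg[3]->1; indeg[5]->1 | ready=[2] | order so far=[6, 0]
  pop 2: indeg[4]->2; indeg[5]->0 | ready=[5] | order so far=[6, 0, 2]
  pop 5: indeg[1]->0; indeg[3]->0; indeg[4]->1 | ready=[1, 3] | order so far=[6, 0, 2, 5]
  pop 1: no out-edges | ready=[3] | order so far=[6, 0, 2, 5, 1]
  pop 3: indeg[4]->0 | ready=[4] | order so far=[6, 0, 2, 5, 1, 3]
  pop 4: no out-edges | ready=[] | order so far=[6, 0, 2, 5, 1, 3, 4]
New canonical toposort: [6, 0, 2, 5, 1, 3, 4]
Compare positions:
  Node 0: index 1 -> 1 (same)
  Node 1: index 4 -> 4 (same)
  Node 2: index 2 -> 2 (same)
  Node 3: index 5 -> 5 (same)
  Node 4: index 6 -> 6 (same)
  Node 5: index 3 -> 3 (same)
  Node 6: index 0 -> 0 (same)
Nodes that changed position: none

Answer: none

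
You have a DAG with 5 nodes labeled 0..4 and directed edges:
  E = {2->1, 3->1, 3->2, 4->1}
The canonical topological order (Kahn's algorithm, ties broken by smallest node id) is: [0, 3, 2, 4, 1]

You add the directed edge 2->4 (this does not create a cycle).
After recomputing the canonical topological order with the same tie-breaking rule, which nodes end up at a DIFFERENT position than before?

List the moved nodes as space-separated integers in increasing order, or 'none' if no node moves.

Answer: none

Derivation:
Old toposort: [0, 3, 2, 4, 1]
Added edge 2->4
Recompute Kahn (smallest-id tiebreak):
  initial in-degrees: [0, 3, 1, 0, 1]
  ready (indeg=0): [0, 3]
  pop 0: no out-edges | ready=[3] | order so far=[0]
  pop 3: indeg[1]->2; indeg[2]->0 | ready=[2] | order so far=[0, 3]
  pop 2: indeg[1]->1; indeg[4]->0 | ready=[4] | order so far=[0, 3, 2]
  pop 4: indeg[1]->0 | ready=[1] | order so far=[0, 3, 2, 4]
  pop 1: no out-edges | ready=[] | order so far=[0, 3, 2, 4, 1]
New canonical toposort: [0, 3, 2, 4, 1]
Compare positions:
  Node 0: index 0 -> 0 (same)
  Node 1: index 4 -> 4 (same)
  Node 2: index 2 -> 2 (same)
  Node 3: index 1 -> 1 (same)
  Node 4: index 3 -> 3 (same)
Nodes that changed position: none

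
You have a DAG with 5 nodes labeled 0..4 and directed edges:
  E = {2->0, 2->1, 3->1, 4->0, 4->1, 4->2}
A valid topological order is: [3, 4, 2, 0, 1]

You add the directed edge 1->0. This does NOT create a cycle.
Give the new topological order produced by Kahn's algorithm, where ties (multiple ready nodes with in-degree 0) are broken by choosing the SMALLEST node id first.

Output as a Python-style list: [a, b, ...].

Answer: [3, 4, 2, 1, 0]

Derivation:
Old toposort: [3, 4, 2, 0, 1]
Added edge: 1->0
Position of 1 (4) > position of 0 (3). Must reorder: 1 must now come before 0.
Run Kahn's algorithm (break ties by smallest node id):
  initial in-degrees: [3, 3, 1, 0, 0]
  ready (indeg=0): [3, 4]
  pop 3: indeg[1]->2 | ready=[4] | order so far=[3]
  pop 4: indeg[0]->2; indeg[1]->1; indeg[2]->0 | ready=[2] | order so far=[3, 4]
  pop 2: indeg[0]->1; indeg[1]->0 | ready=[1] | order so far=[3, 4, 2]
  pop 1: indeg[0]->0 | ready=[0] | order so far=[3, 4, 2, 1]
  pop 0: no out-edges | ready=[] | order so far=[3, 4, 2, 1, 0]
  Result: [3, 4, 2, 1, 0]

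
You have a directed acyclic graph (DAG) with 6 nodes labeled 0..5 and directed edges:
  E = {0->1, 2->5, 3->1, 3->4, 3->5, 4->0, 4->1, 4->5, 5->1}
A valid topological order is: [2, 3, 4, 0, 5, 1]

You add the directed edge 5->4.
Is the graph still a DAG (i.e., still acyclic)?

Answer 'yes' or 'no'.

Answer: no

Derivation:
Given toposort: [2, 3, 4, 0, 5, 1]
Position of 5: index 4; position of 4: index 2
New edge 5->4: backward (u after v in old order)
Backward edge: old toposort is now invalid. Check if this creates a cycle.
Does 4 already reach 5? Reachable from 4: [0, 1, 4, 5]. YES -> cycle!
Still a DAG? no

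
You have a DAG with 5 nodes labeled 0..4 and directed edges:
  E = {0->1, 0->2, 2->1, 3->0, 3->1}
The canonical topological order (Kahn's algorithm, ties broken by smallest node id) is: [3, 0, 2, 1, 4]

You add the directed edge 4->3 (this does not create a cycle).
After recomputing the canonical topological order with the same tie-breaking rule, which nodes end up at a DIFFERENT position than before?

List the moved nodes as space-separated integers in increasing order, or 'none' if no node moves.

Old toposort: [3, 0, 2, 1, 4]
Added edge 4->3
Recompute Kahn (smallest-id tiebreak):
  initial in-degrees: [1, 3, 1, 1, 0]
  ready (indeg=0): [4]
  pop 4: indeg[3]->0 | ready=[3] | order so far=[4]
  pop 3: indeg[0]->0; indeg[1]->2 | ready=[0] | order so far=[4, 3]
  pop 0: indeg[1]->1; indeg[2]->0 | ready=[2] | order so far=[4, 3, 0]
  pop 2: indeg[1]->0 | ready=[1] | order so far=[4, 3, 0, 2]
  pop 1: no out-edges | ready=[] | order so far=[4, 3, 0, 2, 1]
New canonical toposort: [4, 3, 0, 2, 1]
Compare positions:
  Node 0: index 1 -> 2 (moved)
  Node 1: index 3 -> 4 (moved)
  Node 2: index 2 -> 3 (moved)
  Node 3: index 0 -> 1 (moved)
  Node 4: index 4 -> 0 (moved)
Nodes that changed position: 0 1 2 3 4

Answer: 0 1 2 3 4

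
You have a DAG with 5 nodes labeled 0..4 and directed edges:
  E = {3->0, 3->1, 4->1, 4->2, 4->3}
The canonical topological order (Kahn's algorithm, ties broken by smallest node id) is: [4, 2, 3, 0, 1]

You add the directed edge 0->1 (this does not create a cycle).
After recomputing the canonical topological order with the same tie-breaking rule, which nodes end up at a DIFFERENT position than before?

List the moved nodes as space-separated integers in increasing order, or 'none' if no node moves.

Answer: none

Derivation:
Old toposort: [4, 2, 3, 0, 1]
Added edge 0->1
Recompute Kahn (smallest-id tiebreak):
  initial in-degrees: [1, 3, 1, 1, 0]
  ready (indeg=0): [4]
  pop 4: indeg[1]->2; indeg[2]->0; indeg[3]->0 | ready=[2, 3] | order so far=[4]
  pop 2: no out-edges | ready=[3] | order so far=[4, 2]
  pop 3: indeg[0]->0; indeg[1]->1 | ready=[0] | order so far=[4, 2, 3]
  pop 0: indeg[1]->0 | ready=[1] | order so far=[4, 2, 3, 0]
  pop 1: no out-edges | ready=[] | order so far=[4, 2, 3, 0, 1]
New canonical toposort: [4, 2, 3, 0, 1]
Compare positions:
  Node 0: index 3 -> 3 (same)
  Node 1: index 4 -> 4 (same)
  Node 2: index 1 -> 1 (same)
  Node 3: index 2 -> 2 (same)
  Node 4: index 0 -> 0 (same)
Nodes that changed position: none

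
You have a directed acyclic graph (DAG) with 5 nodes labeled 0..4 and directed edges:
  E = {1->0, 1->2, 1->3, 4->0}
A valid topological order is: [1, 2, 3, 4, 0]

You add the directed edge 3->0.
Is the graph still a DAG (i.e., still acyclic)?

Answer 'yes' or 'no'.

Given toposort: [1, 2, 3, 4, 0]
Position of 3: index 2; position of 0: index 4
New edge 3->0: forward
Forward edge: respects the existing order. Still a DAG, same toposort still valid.
Still a DAG? yes

Answer: yes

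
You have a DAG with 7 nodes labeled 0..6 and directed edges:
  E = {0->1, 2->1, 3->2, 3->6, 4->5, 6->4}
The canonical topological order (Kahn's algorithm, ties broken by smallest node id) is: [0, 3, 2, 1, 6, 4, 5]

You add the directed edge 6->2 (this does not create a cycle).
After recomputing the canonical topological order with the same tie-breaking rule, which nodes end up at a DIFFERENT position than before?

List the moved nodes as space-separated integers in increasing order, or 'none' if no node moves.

Answer: 1 2 6

Derivation:
Old toposort: [0, 3, 2, 1, 6, 4, 5]
Added edge 6->2
Recompute Kahn (smallest-id tiebreak):
  initial in-degrees: [0, 2, 2, 0, 1, 1, 1]
  ready (indeg=0): [0, 3]
  pop 0: indeg[1]->1 | ready=[3] | order so far=[0]
  pop 3: indeg[2]->1; indeg[6]->0 | ready=[6] | order so far=[0, 3]
  pop 6: indeg[2]->0; indeg[4]->0 | ready=[2, 4] | order so far=[0, 3, 6]
  pop 2: indeg[1]->0 | ready=[1, 4] | order so far=[0, 3, 6, 2]
  pop 1: no out-edges | ready=[4] | order so far=[0, 3, 6, 2, 1]
  pop 4: indeg[5]->0 | ready=[5] | order so far=[0, 3, 6, 2, 1, 4]
  pop 5: no out-edges | ready=[] | order so far=[0, 3, 6, 2, 1, 4, 5]
New canonical toposort: [0, 3, 6, 2, 1, 4, 5]
Compare positions:
  Node 0: index 0 -> 0 (same)
  Node 1: index 3 -> 4 (moved)
  Node 2: index 2 -> 3 (moved)
  Node 3: index 1 -> 1 (same)
  Node 4: index 5 -> 5 (same)
  Node 5: index 6 -> 6 (same)
  Node 6: index 4 -> 2 (moved)
Nodes that changed position: 1 2 6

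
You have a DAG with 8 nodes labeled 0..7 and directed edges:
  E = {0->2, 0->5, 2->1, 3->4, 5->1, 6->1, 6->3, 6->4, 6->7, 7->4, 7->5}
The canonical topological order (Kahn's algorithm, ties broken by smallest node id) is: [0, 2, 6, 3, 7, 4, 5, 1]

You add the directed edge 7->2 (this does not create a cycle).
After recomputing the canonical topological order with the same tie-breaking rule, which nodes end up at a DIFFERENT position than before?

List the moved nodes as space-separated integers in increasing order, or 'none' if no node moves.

Old toposort: [0, 2, 6, 3, 7, 4, 5, 1]
Added edge 7->2
Recompute Kahn (smallest-id tiebreak):
  initial in-degrees: [0, 3, 2, 1, 3, 2, 0, 1]
  ready (indeg=0): [0, 6]
  pop 0: indeg[2]->1; indeg[5]->1 | ready=[6] | order so far=[0]
  pop 6: indeg[1]->2; indeg[3]->0; indeg[4]->2; indeg[7]->0 | ready=[3, 7] | order so far=[0, 6]
  pop 3: indeg[4]->1 | ready=[7] | order so far=[0, 6, 3]
  pop 7: indeg[2]->0; indeg[4]->0; indeg[5]->0 | ready=[2, 4, 5] | order so far=[0, 6, 3, 7]
  pop 2: indeg[1]->1 | ready=[4, 5] | order so far=[0, 6, 3, 7, 2]
  pop 4: no out-edges | ready=[5] | order so far=[0, 6, 3, 7, 2, 4]
  pop 5: indeg[1]->0 | ready=[1] | order so far=[0, 6, 3, 7, 2, 4, 5]
  pop 1: no out-edges | ready=[] | order so far=[0, 6, 3, 7, 2, 4, 5, 1]
New canonical toposort: [0, 6, 3, 7, 2, 4, 5, 1]
Compare positions:
  Node 0: index 0 -> 0 (same)
  Node 1: index 7 -> 7 (same)
  Node 2: index 1 -> 4 (moved)
  Node 3: index 3 -> 2 (moved)
  Node 4: index 5 -> 5 (same)
  Node 5: index 6 -> 6 (same)
  Node 6: index 2 -> 1 (moved)
  Node 7: index 4 -> 3 (moved)
Nodes that changed position: 2 3 6 7

Answer: 2 3 6 7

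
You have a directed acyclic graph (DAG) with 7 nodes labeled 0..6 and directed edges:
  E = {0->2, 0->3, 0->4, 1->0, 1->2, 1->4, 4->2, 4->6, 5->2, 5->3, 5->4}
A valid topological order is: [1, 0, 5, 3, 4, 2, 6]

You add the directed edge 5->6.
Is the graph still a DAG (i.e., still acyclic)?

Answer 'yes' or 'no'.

Answer: yes

Derivation:
Given toposort: [1, 0, 5, 3, 4, 2, 6]
Position of 5: index 2; position of 6: index 6
New edge 5->6: forward
Forward edge: respects the existing order. Still a DAG, same toposort still valid.
Still a DAG? yes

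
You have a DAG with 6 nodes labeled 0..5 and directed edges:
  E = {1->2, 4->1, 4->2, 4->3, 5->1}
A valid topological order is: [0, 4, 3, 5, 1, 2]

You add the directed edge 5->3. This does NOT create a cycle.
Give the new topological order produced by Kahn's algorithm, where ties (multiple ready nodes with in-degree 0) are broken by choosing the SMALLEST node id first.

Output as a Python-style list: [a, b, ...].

Answer: [0, 4, 5, 1, 2, 3]

Derivation:
Old toposort: [0, 4, 3, 5, 1, 2]
Added edge: 5->3
Position of 5 (3) > position of 3 (2). Must reorder: 5 must now come before 3.
Run Kahn's algorithm (break ties by smallest node id):
  initial in-degrees: [0, 2, 2, 2, 0, 0]
  ready (indeg=0): [0, 4, 5]
  pop 0: no out-edges | ready=[4, 5] | order so far=[0]
  pop 4: indeg[1]->1; indeg[2]->1; indeg[3]->1 | ready=[5] | order so far=[0, 4]
  pop 5: indeg[1]->0; indeg[3]->0 | ready=[1, 3] | order so far=[0, 4, 5]
  pop 1: indeg[2]->0 | ready=[2, 3] | order so far=[0, 4, 5, 1]
  pop 2: no out-edges | ready=[3] | order so far=[0, 4, 5, 1, 2]
  pop 3: no out-edges | ready=[] | order so far=[0, 4, 5, 1, 2, 3]
  Result: [0, 4, 5, 1, 2, 3]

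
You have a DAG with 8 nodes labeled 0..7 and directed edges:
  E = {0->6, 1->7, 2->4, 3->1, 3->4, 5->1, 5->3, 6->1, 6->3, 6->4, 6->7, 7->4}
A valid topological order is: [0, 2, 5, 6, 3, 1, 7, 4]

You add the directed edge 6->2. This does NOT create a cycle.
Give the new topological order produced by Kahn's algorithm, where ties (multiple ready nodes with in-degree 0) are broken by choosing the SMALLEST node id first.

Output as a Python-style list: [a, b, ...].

Answer: [0, 5, 6, 2, 3, 1, 7, 4]

Derivation:
Old toposort: [0, 2, 5, 6, 3, 1, 7, 4]
Added edge: 6->2
Position of 6 (3) > position of 2 (1). Must reorder: 6 must now come before 2.
Run Kahn's algorithm (break ties by smallest node id):
  initial in-degrees: [0, 3, 1, 2, 4, 0, 1, 2]
  ready (indeg=0): [0, 5]
  pop 0: indeg[6]->0 | ready=[5, 6] | order so far=[0]
  pop 5: indeg[1]->2; indeg[3]->1 | ready=[6] | order so far=[0, 5]
  pop 6: indeg[1]->1; indeg[2]->0; indeg[3]->0; indeg[4]->3; indeg[7]->1 | ready=[2, 3] | order so far=[0, 5, 6]
  pop 2: indeg[4]->2 | ready=[3] | order so far=[0, 5, 6, 2]
  pop 3: indeg[1]->0; indeg[4]->1 | ready=[1] | order so far=[0, 5, 6, 2, 3]
  pop 1: indeg[7]->0 | ready=[7] | order so far=[0, 5, 6, 2, 3, 1]
  pop 7: indeg[4]->0 | ready=[4] | order so far=[0, 5, 6, 2, 3, 1, 7]
  pop 4: no out-edges | ready=[] | order so far=[0, 5, 6, 2, 3, 1, 7, 4]
  Result: [0, 5, 6, 2, 3, 1, 7, 4]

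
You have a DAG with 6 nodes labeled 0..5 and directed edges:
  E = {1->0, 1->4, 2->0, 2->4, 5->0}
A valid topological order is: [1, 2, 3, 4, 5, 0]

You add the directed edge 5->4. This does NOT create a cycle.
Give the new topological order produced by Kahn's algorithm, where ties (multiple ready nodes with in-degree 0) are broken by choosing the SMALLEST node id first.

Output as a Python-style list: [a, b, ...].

Old toposort: [1, 2, 3, 4, 5, 0]
Added edge: 5->4
Position of 5 (4) > position of 4 (3). Must reorder: 5 must now come before 4.
Run Kahn's algorithm (break ties by smallest node id):
  initial in-degrees: [3, 0, 0, 0, 3, 0]
  ready (indeg=0): [1, 2, 3, 5]
  pop 1: indeg[0]->2; indeg[4]->2 | ready=[2, 3, 5] | order so far=[1]
  pop 2: indeg[0]->1; indeg[4]->1 | ready=[3, 5] | order so far=[1, 2]
  pop 3: no out-edges | ready=[5] | order so far=[1, 2, 3]
  pop 5: indeg[0]->0; indeg[4]->0 | ready=[0, 4] | order so far=[1, 2, 3, 5]
  pop 0: no out-edges | ready=[4] | order so far=[1, 2, 3, 5, 0]
  pop 4: no out-edges | ready=[] | order so far=[1, 2, 3, 5, 0, 4]
  Result: [1, 2, 3, 5, 0, 4]

Answer: [1, 2, 3, 5, 0, 4]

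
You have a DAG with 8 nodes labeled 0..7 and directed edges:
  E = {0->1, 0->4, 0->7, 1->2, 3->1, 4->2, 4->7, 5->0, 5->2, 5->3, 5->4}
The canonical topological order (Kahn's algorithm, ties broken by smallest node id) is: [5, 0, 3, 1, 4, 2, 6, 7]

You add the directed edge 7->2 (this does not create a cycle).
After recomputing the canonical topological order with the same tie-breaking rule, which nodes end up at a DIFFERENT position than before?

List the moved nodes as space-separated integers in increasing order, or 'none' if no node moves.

Answer: 2 6 7

Derivation:
Old toposort: [5, 0, 3, 1, 4, 2, 6, 7]
Added edge 7->2
Recompute Kahn (smallest-id tiebreak):
  initial in-degrees: [1, 2, 4, 1, 2, 0, 0, 2]
  ready (indeg=0): [5, 6]
  pop 5: indeg[0]->0; indeg[2]->3; indeg[3]->0; indeg[4]->1 | ready=[0, 3, 6] | order so far=[5]
  pop 0: indeg[1]->1; indeg[4]->0; indeg[7]->1 | ready=[3, 4, 6] | order so far=[5, 0]
  pop 3: indeg[1]->0 | ready=[1, 4, 6] | order so far=[5, 0, 3]
  pop 1: indeg[2]->2 | ready=[4, 6] | order so far=[5, 0, 3, 1]
  pop 4: indeg[2]->1; indeg[7]->0 | ready=[6, 7] | order so far=[5, 0, 3, 1, 4]
  pop 6: no out-edges | ready=[7] | order so far=[5, 0, 3, 1, 4, 6]
  pop 7: indeg[2]->0 | ready=[2] | order so far=[5, 0, 3, 1, 4, 6, 7]
  pop 2: no out-edges | ready=[] | order so far=[5, 0, 3, 1, 4, 6, 7, 2]
New canonical toposort: [5, 0, 3, 1, 4, 6, 7, 2]
Compare positions:
  Node 0: index 1 -> 1 (same)
  Node 1: index 3 -> 3 (same)
  Node 2: index 5 -> 7 (moved)
  Node 3: index 2 -> 2 (same)
  Node 4: index 4 -> 4 (same)
  Node 5: index 0 -> 0 (same)
  Node 6: index 6 -> 5 (moved)
  Node 7: index 7 -> 6 (moved)
Nodes that changed position: 2 6 7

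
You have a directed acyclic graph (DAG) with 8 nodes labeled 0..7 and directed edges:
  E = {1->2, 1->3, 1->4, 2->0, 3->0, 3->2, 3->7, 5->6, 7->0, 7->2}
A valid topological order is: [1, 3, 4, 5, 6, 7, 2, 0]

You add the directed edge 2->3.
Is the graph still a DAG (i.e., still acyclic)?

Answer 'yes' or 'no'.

Given toposort: [1, 3, 4, 5, 6, 7, 2, 0]
Position of 2: index 6; position of 3: index 1
New edge 2->3: backward (u after v in old order)
Backward edge: old toposort is now invalid. Check if this creates a cycle.
Does 3 already reach 2? Reachable from 3: [0, 2, 3, 7]. YES -> cycle!
Still a DAG? no

Answer: no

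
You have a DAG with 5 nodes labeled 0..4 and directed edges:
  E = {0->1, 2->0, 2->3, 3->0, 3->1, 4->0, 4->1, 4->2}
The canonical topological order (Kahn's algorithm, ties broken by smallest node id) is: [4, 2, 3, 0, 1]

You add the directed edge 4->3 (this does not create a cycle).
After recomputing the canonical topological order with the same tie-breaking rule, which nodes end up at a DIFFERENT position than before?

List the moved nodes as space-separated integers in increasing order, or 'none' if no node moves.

Old toposort: [4, 2, 3, 0, 1]
Added edge 4->3
Recompute Kahn (smallest-id tiebreak):
  initial in-degrees: [3, 3, 1, 2, 0]
  ready (indeg=0): [4]
  pop 4: indeg[0]->2; indeg[1]->2; indeg[2]->0; indeg[3]->1 | ready=[2] | order so far=[4]
  pop 2: indeg[0]->1; indeg[3]->0 | ready=[3] | order so far=[4, 2]
  pop 3: indeg[0]->0; indeg[1]->1 | ready=[0] | order so far=[4, 2, 3]
  pop 0: indeg[1]->0 | ready=[1] | order so far=[4, 2, 3, 0]
  pop 1: no out-edges | ready=[] | order so far=[4, 2, 3, 0, 1]
New canonical toposort: [4, 2, 3, 0, 1]
Compare positions:
  Node 0: index 3 -> 3 (same)
  Node 1: index 4 -> 4 (same)
  Node 2: index 1 -> 1 (same)
  Node 3: index 2 -> 2 (same)
  Node 4: index 0 -> 0 (same)
Nodes that changed position: none

Answer: none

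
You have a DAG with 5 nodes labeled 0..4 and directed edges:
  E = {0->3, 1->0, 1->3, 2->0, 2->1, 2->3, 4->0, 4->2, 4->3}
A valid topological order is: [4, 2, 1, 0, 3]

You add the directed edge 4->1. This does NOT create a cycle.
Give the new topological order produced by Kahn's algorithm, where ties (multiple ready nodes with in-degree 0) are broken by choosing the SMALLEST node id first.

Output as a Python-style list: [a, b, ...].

Answer: [4, 2, 1, 0, 3]

Derivation:
Old toposort: [4, 2, 1, 0, 3]
Added edge: 4->1
Position of 4 (0) < position of 1 (2). Old order still valid.
Run Kahn's algorithm (break ties by smallest node id):
  initial in-degrees: [3, 2, 1, 4, 0]
  ready (indeg=0): [4]
  pop 4: indeg[0]->2; indeg[1]->1; indeg[2]->0; indeg[3]->3 | ready=[2] | order so far=[4]
  pop 2: indeg[0]->1; indeg[1]->0; indeg[3]->2 | ready=[1] | order so far=[4, 2]
  pop 1: indeg[0]->0; indeg[3]->1 | ready=[0] | order so far=[4, 2, 1]
  pop 0: indeg[3]->0 | ready=[3] | order so far=[4, 2, 1, 0]
  pop 3: no out-edges | ready=[] | order so far=[4, 2, 1, 0, 3]
  Result: [4, 2, 1, 0, 3]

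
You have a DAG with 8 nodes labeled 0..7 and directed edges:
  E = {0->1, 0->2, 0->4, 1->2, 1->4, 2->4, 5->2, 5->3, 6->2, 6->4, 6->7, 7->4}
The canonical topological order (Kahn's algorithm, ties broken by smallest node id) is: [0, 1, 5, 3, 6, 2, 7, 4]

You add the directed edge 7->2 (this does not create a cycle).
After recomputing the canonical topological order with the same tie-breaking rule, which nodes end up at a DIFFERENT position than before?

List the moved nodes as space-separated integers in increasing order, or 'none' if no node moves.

Old toposort: [0, 1, 5, 3, 6, 2, 7, 4]
Added edge 7->2
Recompute Kahn (smallest-id tiebreak):
  initial in-degrees: [0, 1, 5, 1, 5, 0, 0, 1]
  ready (indeg=0): [0, 5, 6]
  pop 0: indeg[1]->0; indeg[2]->4; indeg[4]->4 | ready=[1, 5, 6] | order so far=[0]
  pop 1: indeg[2]->3; indeg[4]->3 | ready=[5, 6] | order so far=[0, 1]
  pop 5: indeg[2]->2; indeg[3]->0 | ready=[3, 6] | order so far=[0, 1, 5]
  pop 3: no out-edges | ready=[6] | order so far=[0, 1, 5, 3]
  pop 6: indeg[2]->1; indeg[4]->2; indeg[7]->0 | ready=[7] | order so far=[0, 1, 5, 3, 6]
  pop 7: indeg[2]->0; indeg[4]->1 | ready=[2] | order so far=[0, 1, 5, 3, 6, 7]
  pop 2: indeg[4]->0 | ready=[4] | order so far=[0, 1, 5, 3, 6, 7, 2]
  pop 4: no out-edges | ready=[] | order so far=[0, 1, 5, 3, 6, 7, 2, 4]
New canonical toposort: [0, 1, 5, 3, 6, 7, 2, 4]
Compare positions:
  Node 0: index 0 -> 0 (same)
  Node 1: index 1 -> 1 (same)
  Node 2: index 5 -> 6 (moved)
  Node 3: index 3 -> 3 (same)
  Node 4: index 7 -> 7 (same)
  Node 5: index 2 -> 2 (same)
  Node 6: index 4 -> 4 (same)
  Node 7: index 6 -> 5 (moved)
Nodes that changed position: 2 7

Answer: 2 7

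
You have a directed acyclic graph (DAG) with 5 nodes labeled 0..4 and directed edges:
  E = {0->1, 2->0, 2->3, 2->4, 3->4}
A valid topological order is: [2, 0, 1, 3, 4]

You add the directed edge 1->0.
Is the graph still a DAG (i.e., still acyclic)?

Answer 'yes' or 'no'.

Answer: no

Derivation:
Given toposort: [2, 0, 1, 3, 4]
Position of 1: index 2; position of 0: index 1
New edge 1->0: backward (u after v in old order)
Backward edge: old toposort is now invalid. Check if this creates a cycle.
Does 0 already reach 1? Reachable from 0: [0, 1]. YES -> cycle!
Still a DAG? no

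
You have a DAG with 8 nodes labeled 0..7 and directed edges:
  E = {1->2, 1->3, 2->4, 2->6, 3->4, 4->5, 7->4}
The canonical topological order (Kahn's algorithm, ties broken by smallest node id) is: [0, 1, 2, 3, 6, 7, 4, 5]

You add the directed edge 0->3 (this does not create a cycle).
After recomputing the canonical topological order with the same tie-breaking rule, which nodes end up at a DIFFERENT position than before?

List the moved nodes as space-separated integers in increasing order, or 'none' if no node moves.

Answer: none

Derivation:
Old toposort: [0, 1, 2, 3, 6, 7, 4, 5]
Added edge 0->3
Recompute Kahn (smallest-id tiebreak):
  initial in-degrees: [0, 0, 1, 2, 3, 1, 1, 0]
  ready (indeg=0): [0, 1, 7]
  pop 0: indeg[3]->1 | ready=[1, 7] | order so far=[0]
  pop 1: indeg[2]->0; indeg[3]->0 | ready=[2, 3, 7] | order so far=[0, 1]
  pop 2: indeg[4]->2; indeg[6]->0 | ready=[3, 6, 7] | order so far=[0, 1, 2]
  pop 3: indeg[4]->1 | ready=[6, 7] | order so far=[0, 1, 2, 3]
  pop 6: no out-edges | ready=[7] | order so far=[0, 1, 2, 3, 6]
  pop 7: indeg[4]->0 | ready=[4] | order so far=[0, 1, 2, 3, 6, 7]
  pop 4: indeg[5]->0 | ready=[5] | order so far=[0, 1, 2, 3, 6, 7, 4]
  pop 5: no out-edges | ready=[] | order so far=[0, 1, 2, 3, 6, 7, 4, 5]
New canonical toposort: [0, 1, 2, 3, 6, 7, 4, 5]
Compare positions:
  Node 0: index 0 -> 0 (same)
  Node 1: index 1 -> 1 (same)
  Node 2: index 2 -> 2 (same)
  Node 3: index 3 -> 3 (same)
  Node 4: index 6 -> 6 (same)
  Node 5: index 7 -> 7 (same)
  Node 6: index 4 -> 4 (same)
  Node 7: index 5 -> 5 (same)
Nodes that changed position: none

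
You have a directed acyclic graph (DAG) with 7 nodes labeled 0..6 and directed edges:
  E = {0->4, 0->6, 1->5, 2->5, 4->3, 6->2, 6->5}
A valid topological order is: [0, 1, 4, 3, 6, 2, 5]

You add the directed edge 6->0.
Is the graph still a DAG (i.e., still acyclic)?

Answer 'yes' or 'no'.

Given toposort: [0, 1, 4, 3, 6, 2, 5]
Position of 6: index 4; position of 0: index 0
New edge 6->0: backward (u after v in old order)
Backward edge: old toposort is now invalid. Check if this creates a cycle.
Does 0 already reach 6? Reachable from 0: [0, 2, 3, 4, 5, 6]. YES -> cycle!
Still a DAG? no

Answer: no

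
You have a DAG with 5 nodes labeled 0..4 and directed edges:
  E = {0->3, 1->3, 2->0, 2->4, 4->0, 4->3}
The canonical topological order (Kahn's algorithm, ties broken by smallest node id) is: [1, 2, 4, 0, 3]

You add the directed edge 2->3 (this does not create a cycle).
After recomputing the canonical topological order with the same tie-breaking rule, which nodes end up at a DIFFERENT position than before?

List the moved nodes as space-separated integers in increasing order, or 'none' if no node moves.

Old toposort: [1, 2, 4, 0, 3]
Added edge 2->3
Recompute Kahn (smallest-id tiebreak):
  initial in-degrees: [2, 0, 0, 4, 1]
  ready (indeg=0): [1, 2]
  pop 1: indeg[3]->3 | ready=[2] | order so far=[1]
  pop 2: indeg[0]->1; indeg[3]->2; indeg[4]->0 | ready=[4] | order so far=[1, 2]
  pop 4: indeg[0]->0; indeg[3]->1 | ready=[0] | order so far=[1, 2, 4]
  pop 0: indeg[3]->0 | ready=[3] | order so far=[1, 2, 4, 0]
  pop 3: no out-edges | ready=[] | order so far=[1, 2, 4, 0, 3]
New canonical toposort: [1, 2, 4, 0, 3]
Compare positions:
  Node 0: index 3 -> 3 (same)
  Node 1: index 0 -> 0 (same)
  Node 2: index 1 -> 1 (same)
  Node 3: index 4 -> 4 (same)
  Node 4: index 2 -> 2 (same)
Nodes that changed position: none

Answer: none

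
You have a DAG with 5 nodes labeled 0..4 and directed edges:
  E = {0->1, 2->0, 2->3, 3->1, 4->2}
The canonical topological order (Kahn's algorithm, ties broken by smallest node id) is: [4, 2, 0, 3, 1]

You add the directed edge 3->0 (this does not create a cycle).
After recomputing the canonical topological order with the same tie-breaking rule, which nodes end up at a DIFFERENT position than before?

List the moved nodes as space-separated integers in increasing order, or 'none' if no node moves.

Answer: 0 3

Derivation:
Old toposort: [4, 2, 0, 3, 1]
Added edge 3->0
Recompute Kahn (smallest-id tiebreak):
  initial in-degrees: [2, 2, 1, 1, 0]
  ready (indeg=0): [4]
  pop 4: indeg[2]->0 | ready=[2] | order so far=[4]
  pop 2: indeg[0]->1; indeg[3]->0 | ready=[3] | order so far=[4, 2]
  pop 3: indeg[0]->0; indeg[1]->1 | ready=[0] | order so far=[4, 2, 3]
  pop 0: indeg[1]->0 | ready=[1] | order so far=[4, 2, 3, 0]
  pop 1: no out-edges | ready=[] | order so far=[4, 2, 3, 0, 1]
New canonical toposort: [4, 2, 3, 0, 1]
Compare positions:
  Node 0: index 2 -> 3 (moved)
  Node 1: index 4 -> 4 (same)
  Node 2: index 1 -> 1 (same)
  Node 3: index 3 -> 2 (moved)
  Node 4: index 0 -> 0 (same)
Nodes that changed position: 0 3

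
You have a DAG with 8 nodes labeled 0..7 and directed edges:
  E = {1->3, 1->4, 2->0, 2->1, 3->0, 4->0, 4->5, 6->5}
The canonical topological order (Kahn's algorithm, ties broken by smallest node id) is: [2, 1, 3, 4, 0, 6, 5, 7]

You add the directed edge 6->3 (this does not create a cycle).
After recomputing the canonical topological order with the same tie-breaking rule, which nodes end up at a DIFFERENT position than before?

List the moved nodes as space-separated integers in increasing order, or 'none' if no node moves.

Old toposort: [2, 1, 3, 4, 0, 6, 5, 7]
Added edge 6->3
Recompute Kahn (smallest-id tiebreak):
  initial in-degrees: [3, 1, 0, 2, 1, 2, 0, 0]
  ready (indeg=0): [2, 6, 7]
  pop 2: indeg[0]->2; indeg[1]->0 | ready=[1, 6, 7] | order so far=[2]
  pop 1: indeg[3]->1; indeg[4]->0 | ready=[4, 6, 7] | order so far=[2, 1]
  pop 4: indeg[0]->1; indeg[5]->1 | ready=[6, 7] | order so far=[2, 1, 4]
  pop 6: indeg[3]->0; indeg[5]->0 | ready=[3, 5, 7] | order so far=[2, 1, 4, 6]
  pop 3: indeg[0]->0 | ready=[0, 5, 7] | order so far=[2, 1, 4, 6, 3]
  pop 0: no out-edges | ready=[5, 7] | order so far=[2, 1, 4, 6, 3, 0]
  pop 5: no out-edges | ready=[7] | order so far=[2, 1, 4, 6, 3, 0, 5]
  pop 7: no out-edges | ready=[] | order so far=[2, 1, 4, 6, 3, 0, 5, 7]
New canonical toposort: [2, 1, 4, 6, 3, 0, 5, 7]
Compare positions:
  Node 0: index 4 -> 5 (moved)
  Node 1: index 1 -> 1 (same)
  Node 2: index 0 -> 0 (same)
  Node 3: index 2 -> 4 (moved)
  Node 4: index 3 -> 2 (moved)
  Node 5: index 6 -> 6 (same)
  Node 6: index 5 -> 3 (moved)
  Node 7: index 7 -> 7 (same)
Nodes that changed position: 0 3 4 6

Answer: 0 3 4 6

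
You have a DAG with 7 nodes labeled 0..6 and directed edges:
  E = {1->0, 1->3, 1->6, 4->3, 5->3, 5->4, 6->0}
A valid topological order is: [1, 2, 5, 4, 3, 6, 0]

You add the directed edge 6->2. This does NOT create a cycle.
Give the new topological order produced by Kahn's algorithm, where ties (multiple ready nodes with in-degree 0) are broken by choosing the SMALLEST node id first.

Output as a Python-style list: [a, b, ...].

Old toposort: [1, 2, 5, 4, 3, 6, 0]
Added edge: 6->2
Position of 6 (5) > position of 2 (1). Must reorder: 6 must now come before 2.
Run Kahn's algorithm (break ties by smallest node id):
  initial in-degrees: [2, 0, 1, 3, 1, 0, 1]
  ready (indeg=0): [1, 5]
  pop 1: indeg[0]->1; indeg[3]->2; indeg[6]->0 | ready=[5, 6] | order so far=[1]
  pop 5: indeg[3]->1; indeg[4]->0 | ready=[4, 6] | order so far=[1, 5]
  pop 4: indeg[3]->0 | ready=[3, 6] | order so far=[1, 5, 4]
  pop 3: no out-edges | ready=[6] | order so far=[1, 5, 4, 3]
  pop 6: indeg[0]->0; indeg[2]->0 | ready=[0, 2] | order so far=[1, 5, 4, 3, 6]
  pop 0: no out-edges | ready=[2] | order so far=[1, 5, 4, 3, 6, 0]
  pop 2: no out-edges | ready=[] | order so far=[1, 5, 4, 3, 6, 0, 2]
  Result: [1, 5, 4, 3, 6, 0, 2]

Answer: [1, 5, 4, 3, 6, 0, 2]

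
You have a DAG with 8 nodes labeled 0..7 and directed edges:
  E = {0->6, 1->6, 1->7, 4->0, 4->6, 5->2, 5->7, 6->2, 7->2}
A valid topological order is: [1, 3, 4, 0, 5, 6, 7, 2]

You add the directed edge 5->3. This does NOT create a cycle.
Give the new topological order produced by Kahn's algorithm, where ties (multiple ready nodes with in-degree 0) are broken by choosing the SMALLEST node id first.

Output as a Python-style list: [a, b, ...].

Old toposort: [1, 3, 4, 0, 5, 6, 7, 2]
Added edge: 5->3
Position of 5 (4) > position of 3 (1). Must reorder: 5 must now come before 3.
Run Kahn's algorithm (break ties by smallest node id):
  initial in-degrees: [1, 0, 3, 1, 0, 0, 3, 2]
  ready (indeg=0): [1, 4, 5]
  pop 1: indeg[6]->2; indeg[7]->1 | ready=[4, 5] | order so far=[1]
  pop 4: indeg[0]->0; indeg[6]->1 | ready=[0, 5] | order so far=[1, 4]
  pop 0: indeg[6]->0 | ready=[5, 6] | order so far=[1, 4, 0]
  pop 5: indeg[2]->2; indeg[3]->0; indeg[7]->0 | ready=[3, 6, 7] | order so far=[1, 4, 0, 5]
  pop 3: no out-edges | ready=[6, 7] | order so far=[1, 4, 0, 5, 3]
  pop 6: indeg[2]->1 | ready=[7] | order so far=[1, 4, 0, 5, 3, 6]
  pop 7: indeg[2]->0 | ready=[2] | order so far=[1, 4, 0, 5, 3, 6, 7]
  pop 2: no out-edges | ready=[] | order so far=[1, 4, 0, 5, 3, 6, 7, 2]
  Result: [1, 4, 0, 5, 3, 6, 7, 2]

Answer: [1, 4, 0, 5, 3, 6, 7, 2]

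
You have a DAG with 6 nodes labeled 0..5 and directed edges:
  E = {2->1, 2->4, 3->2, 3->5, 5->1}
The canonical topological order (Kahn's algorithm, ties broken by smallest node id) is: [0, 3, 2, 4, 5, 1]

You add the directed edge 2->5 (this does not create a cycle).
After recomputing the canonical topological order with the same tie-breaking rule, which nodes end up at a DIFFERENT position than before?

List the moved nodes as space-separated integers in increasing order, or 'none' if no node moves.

Old toposort: [0, 3, 2, 4, 5, 1]
Added edge 2->5
Recompute Kahn (smallest-id tiebreak):
  initial in-degrees: [0, 2, 1, 0, 1, 2]
  ready (indeg=0): [0, 3]
  pop 0: no out-edges | ready=[3] | order so far=[0]
  pop 3: indeg[2]->0; indeg[5]->1 | ready=[2] | order so far=[0, 3]
  pop 2: indeg[1]->1; indeg[4]->0; indeg[5]->0 | ready=[4, 5] | order so far=[0, 3, 2]
  pop 4: no out-edges | ready=[5] | order so far=[0, 3, 2, 4]
  pop 5: indeg[1]->0 | ready=[1] | order so far=[0, 3, 2, 4, 5]
  pop 1: no out-edges | ready=[] | order so far=[0, 3, 2, 4, 5, 1]
New canonical toposort: [0, 3, 2, 4, 5, 1]
Compare positions:
  Node 0: index 0 -> 0 (same)
  Node 1: index 5 -> 5 (same)
  Node 2: index 2 -> 2 (same)
  Node 3: index 1 -> 1 (same)
  Node 4: index 3 -> 3 (same)
  Node 5: index 4 -> 4 (same)
Nodes that changed position: none

Answer: none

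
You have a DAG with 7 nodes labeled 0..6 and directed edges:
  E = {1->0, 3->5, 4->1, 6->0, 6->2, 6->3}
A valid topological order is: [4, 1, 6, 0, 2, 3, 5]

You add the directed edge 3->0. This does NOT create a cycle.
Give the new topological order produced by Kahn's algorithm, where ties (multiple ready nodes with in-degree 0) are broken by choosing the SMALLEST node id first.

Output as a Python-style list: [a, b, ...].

Answer: [4, 1, 6, 2, 3, 0, 5]

Derivation:
Old toposort: [4, 1, 6, 0, 2, 3, 5]
Added edge: 3->0
Position of 3 (5) > position of 0 (3). Must reorder: 3 must now come before 0.
Run Kahn's algorithm (break ties by smallest node id):
  initial in-degrees: [3, 1, 1, 1, 0, 1, 0]
  ready (indeg=0): [4, 6]
  pop 4: indeg[1]->0 | ready=[1, 6] | order so far=[4]
  pop 1: indeg[0]->2 | ready=[6] | order so far=[4, 1]
  pop 6: indeg[0]->1; indeg[2]->0; indeg[3]->0 | ready=[2, 3] | order so far=[4, 1, 6]
  pop 2: no out-edges | ready=[3] | order so far=[4, 1, 6, 2]
  pop 3: indeg[0]->0; indeg[5]->0 | ready=[0, 5] | order so far=[4, 1, 6, 2, 3]
  pop 0: no out-edges | ready=[5] | order so far=[4, 1, 6, 2, 3, 0]
  pop 5: no out-edges | ready=[] | order so far=[4, 1, 6, 2, 3, 0, 5]
  Result: [4, 1, 6, 2, 3, 0, 5]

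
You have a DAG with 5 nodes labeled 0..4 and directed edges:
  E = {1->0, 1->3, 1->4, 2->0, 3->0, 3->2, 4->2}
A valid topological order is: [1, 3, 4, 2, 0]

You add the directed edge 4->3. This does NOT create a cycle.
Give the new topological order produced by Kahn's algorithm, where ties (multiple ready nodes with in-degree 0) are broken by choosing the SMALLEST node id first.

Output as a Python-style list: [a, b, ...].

Old toposort: [1, 3, 4, 2, 0]
Added edge: 4->3
Position of 4 (2) > position of 3 (1). Must reorder: 4 must now come before 3.
Run Kahn's algorithm (break ties by smallest node id):
  initial in-degrees: [3, 0, 2, 2, 1]
  ready (indeg=0): [1]
  pop 1: indeg[0]->2; indeg[3]->1; indeg[4]->0 | ready=[4] | order so far=[1]
  pop 4: indeg[2]->1; indeg[3]->0 | ready=[3] | order so far=[1, 4]
  pop 3: indeg[0]->1; indeg[2]->0 | ready=[2] | order so far=[1, 4, 3]
  pop 2: indeg[0]->0 | ready=[0] | order so far=[1, 4, 3, 2]
  pop 0: no out-edges | ready=[] | order so far=[1, 4, 3, 2, 0]
  Result: [1, 4, 3, 2, 0]

Answer: [1, 4, 3, 2, 0]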